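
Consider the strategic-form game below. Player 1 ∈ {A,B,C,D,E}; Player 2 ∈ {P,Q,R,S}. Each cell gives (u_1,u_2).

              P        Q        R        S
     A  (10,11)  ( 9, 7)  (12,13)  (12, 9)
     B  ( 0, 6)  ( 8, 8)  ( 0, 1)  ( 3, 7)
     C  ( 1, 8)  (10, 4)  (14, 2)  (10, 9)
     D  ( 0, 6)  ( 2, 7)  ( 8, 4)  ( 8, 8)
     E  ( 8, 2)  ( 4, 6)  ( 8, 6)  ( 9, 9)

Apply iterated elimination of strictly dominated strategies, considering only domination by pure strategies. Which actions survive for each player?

P1 drop B (A beats it: P:10>0 Q:9>8 R:12>0 S:12>3)
P1 drop D (A beats it: P:10>0 Q:9>2 R:12>8 S:12>8)
P1 drop E (A beats it: P:10>8 Q:9>4 R:12>8 S:12>9)
P2 drop Q (P beats it: A:11>7 C:8>4)
P1→{A,C} P2→{P,R,S}

IESDS → P1:{A,C} P2:{P,R,S}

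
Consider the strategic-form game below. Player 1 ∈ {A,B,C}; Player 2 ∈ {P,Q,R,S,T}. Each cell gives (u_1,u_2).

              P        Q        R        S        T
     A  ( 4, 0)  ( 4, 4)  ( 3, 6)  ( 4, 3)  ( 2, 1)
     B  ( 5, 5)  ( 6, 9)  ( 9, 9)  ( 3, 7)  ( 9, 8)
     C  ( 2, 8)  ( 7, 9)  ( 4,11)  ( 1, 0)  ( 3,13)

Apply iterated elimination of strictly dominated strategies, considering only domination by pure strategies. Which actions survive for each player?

P2 drop P (Q beats it: A:4>0 B:9>5 C:9>8)
P2 drop S (Q beats it: A:4>3 B:9>7 C:9>0)
P1 drop A (B beats it: Q:6>4 R:9>3 T:9>2)
P1→{B,C} P2→{Q,R,T}

Survivors P1:{B,C} P2:{Q,R,T}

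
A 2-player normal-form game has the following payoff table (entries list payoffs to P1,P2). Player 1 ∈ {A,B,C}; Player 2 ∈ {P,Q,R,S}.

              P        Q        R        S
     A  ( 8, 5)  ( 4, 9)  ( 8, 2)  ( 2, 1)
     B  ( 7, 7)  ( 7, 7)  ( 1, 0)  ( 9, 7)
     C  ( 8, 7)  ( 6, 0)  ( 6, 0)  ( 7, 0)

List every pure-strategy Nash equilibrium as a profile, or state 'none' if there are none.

Nash profiles: (B,Q), (B,S), (C,P)

(A,P): not NE [P2→Q gives 9>5]
(A,Q): not NE [P1→B gives 7>4]
(A,R): not NE [P2→Q gives 9>2]
(A,S): not NE [P1→B gives 9>2; P2→Q gives 9>1]
(B,P): not NE [P1→C gives 8>7]
(B,Q): NE
(B,R): not NE [P1→A gives 8>1; P2→S gives 7>0]
(B,S): NE
(C,P): NE
(C,Q): not NE [P1→B gives 7>6; P2→P gives 7>0]
(C,R): not NE [P1→A gives 8>6; P2→P gives 7>0]
(C,S): not NE [P1→B gives 9>7; P2→P gives 7>0]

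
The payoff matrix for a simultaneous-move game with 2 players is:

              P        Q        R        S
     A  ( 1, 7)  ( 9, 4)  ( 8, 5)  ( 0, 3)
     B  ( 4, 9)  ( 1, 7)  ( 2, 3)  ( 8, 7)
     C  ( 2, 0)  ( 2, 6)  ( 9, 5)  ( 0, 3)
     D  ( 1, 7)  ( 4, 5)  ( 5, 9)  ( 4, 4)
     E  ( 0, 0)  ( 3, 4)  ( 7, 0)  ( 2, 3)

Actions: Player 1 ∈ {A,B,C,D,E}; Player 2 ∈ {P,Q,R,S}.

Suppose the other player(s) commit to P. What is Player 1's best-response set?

u_1(A vs P) = 1
u_1(B vs P) = 4
u_1(C vs P) = 2
u_1(D vs P) = 1
u_1(E vs P) = 0
max payoff 4 at {B}

BR_1 = {B}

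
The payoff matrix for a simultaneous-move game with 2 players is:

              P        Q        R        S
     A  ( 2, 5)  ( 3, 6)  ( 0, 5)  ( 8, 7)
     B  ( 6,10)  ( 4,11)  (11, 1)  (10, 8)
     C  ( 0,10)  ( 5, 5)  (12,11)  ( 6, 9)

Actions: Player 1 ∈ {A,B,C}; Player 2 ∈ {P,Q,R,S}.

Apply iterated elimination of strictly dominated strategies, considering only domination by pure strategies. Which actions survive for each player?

Survivors P1:{B,C} P2:{P,Q,R}

P1 drop A (B beats it: P:6>2 Q:4>3 R:11>0 S:10>8)
P2 drop S (P beats it: B:10>8 C:10>9)
P1→{B,C} P2→{P,Q,R}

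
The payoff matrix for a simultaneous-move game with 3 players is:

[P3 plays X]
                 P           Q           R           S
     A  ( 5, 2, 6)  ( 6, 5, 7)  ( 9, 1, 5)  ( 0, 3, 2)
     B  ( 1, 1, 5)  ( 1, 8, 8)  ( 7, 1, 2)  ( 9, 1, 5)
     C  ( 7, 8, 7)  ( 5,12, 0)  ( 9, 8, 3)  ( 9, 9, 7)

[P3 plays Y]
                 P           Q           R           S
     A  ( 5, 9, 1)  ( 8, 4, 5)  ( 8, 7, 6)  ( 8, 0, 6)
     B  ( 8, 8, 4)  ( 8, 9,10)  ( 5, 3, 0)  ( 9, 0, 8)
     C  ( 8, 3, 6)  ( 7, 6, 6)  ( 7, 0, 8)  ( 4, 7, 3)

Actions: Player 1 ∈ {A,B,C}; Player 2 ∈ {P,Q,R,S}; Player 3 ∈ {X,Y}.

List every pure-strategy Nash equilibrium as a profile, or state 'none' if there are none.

(A,P,X): not NE [P1→C gives 7>5; P2→Q gives 5>2]
(A,P,Y): not NE [P1→C gives 8>5; P3→X gives 6>1]
(A,Q,X): NE
(A,Q,Y): not NE [P2→P gives 9>4; P3→X gives 7>5]
(A,R,X): not NE [P2→Q gives 5>1; P3→Y gives 6>5]
(A,R,Y): not NE [P2→P gives 9>7]
(A,S,X): not NE [P1→C gives 9>0; P2→Q gives 5>3; P3→Y gives 6>2]
(A,S,Y): not NE [P1→B gives 9>8; P2→P gives 9>0]
(B,P,X): not NE [P1→C gives 7>1; P2→Q gives 8>1]
(B,P,Y): not NE [P2→Q gives 9>8; P3→X gives 5>4]
(B,Q,X): not NE [P1→A gives 6>1; P3→Y gives 10>8]
(B,Q,Y): NE
(B,R,X): not NE [P1→C gives 9>7; P2→Q gives 8>1]
(B,R,Y): not NE [P1→A gives 8>5; P2→Q gives 9>3; P3→X gives 2>0]
(B,S,X): not NE [P2→Q gives 8>1; P3→Y gives 8>5]
(B,S,Y): not NE [P2→Q gives 9>0]
(C,P,X): not NE [P2→Q gives 12>8]
(C,P,Y): not NE [P2→S gives 7>3; P3→X gives 7>6]
(C,Q,X): not NE [P1→A gives 6>5; P3→Y gives 6>0]
(C,Q,Y): not NE [P1→B gives 8>7; P2→S gives 7>6]
(C,R,X): not NE [P2→Q gives 12>8; P3→Y gives 8>3]
(C,R,Y): not NE [P1→A gives 8>7; P2→S gives 7>0]
(C,S,X): not NE [P2→Q gives 12>9]
(C,S,Y): not NE [P1→B gives 9>4; P3→X gives 7>3]

PSNE = {(A,Q,X), (B,Q,Y)}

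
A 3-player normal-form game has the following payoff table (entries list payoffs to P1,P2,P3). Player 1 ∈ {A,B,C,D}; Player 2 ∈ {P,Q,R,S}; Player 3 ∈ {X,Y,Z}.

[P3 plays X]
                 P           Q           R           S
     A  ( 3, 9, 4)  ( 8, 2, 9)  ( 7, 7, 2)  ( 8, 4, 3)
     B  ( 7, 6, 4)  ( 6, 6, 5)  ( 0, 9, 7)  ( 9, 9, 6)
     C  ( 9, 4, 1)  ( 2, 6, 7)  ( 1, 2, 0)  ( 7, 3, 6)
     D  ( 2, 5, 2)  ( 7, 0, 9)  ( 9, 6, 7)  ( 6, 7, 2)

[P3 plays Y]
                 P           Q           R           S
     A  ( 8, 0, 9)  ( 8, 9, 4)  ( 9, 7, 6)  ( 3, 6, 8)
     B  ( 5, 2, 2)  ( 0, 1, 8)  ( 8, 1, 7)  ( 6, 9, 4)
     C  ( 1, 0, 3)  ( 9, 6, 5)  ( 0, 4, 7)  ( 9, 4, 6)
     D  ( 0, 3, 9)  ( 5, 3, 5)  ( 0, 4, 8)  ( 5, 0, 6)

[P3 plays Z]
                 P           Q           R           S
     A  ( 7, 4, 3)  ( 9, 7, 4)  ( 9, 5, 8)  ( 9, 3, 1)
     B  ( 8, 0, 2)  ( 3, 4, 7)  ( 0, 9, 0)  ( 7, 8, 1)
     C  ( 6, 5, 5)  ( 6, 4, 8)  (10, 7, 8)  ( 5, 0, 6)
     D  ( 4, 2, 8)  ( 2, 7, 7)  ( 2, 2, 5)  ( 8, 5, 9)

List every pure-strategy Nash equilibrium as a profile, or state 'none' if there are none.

(A,P,X): not NE [P1→C gives 9>3; P3→Y gives 9>4]
(A,P,Y): not NE [P2→Q gives 9>0]
(A,P,Z): not NE [P1→B gives 8>7; P2→Q gives 7>4; P3→Y gives 9>3]
(A,Q,X): not NE [P2→P gives 9>2]
(A,Q,Y): not NE [P1→C gives 9>8; P3→X gives 9>4]
(A,Q,Z): not NE [P3→X gives 9>4]
(A,R,X): not NE [P1→D gives 9>7; P2→P gives 9>7; P3→Z gives 8>2]
(A,R,Y): not NE [P2→Q gives 9>7; P3→Z gives 8>6]
(A,R,Z): not NE [P1→C gives 10>9; P2→Q gives 7>5]
(A,S,X): not NE [P1→B gives 9>8; P2→P gives 9>4; P3→Y gives 8>3]
(A,S,Y): not NE [P1→C gives 9>3; P2→Q gives 9>6]
(A,S,Z): not NE [P2→Q gives 7>3; P3→Y gives 8>1]
(B,P,X): not NE [P1→C gives 9>7; P2→S gives 9>6]
(B,P,Y): not NE [P1→A gives 8>5; P2→S gives 9>2; P3→X gives 4>2]
(B,P,Z): not NE [P2→R gives 9>0; P3→X gives 4>2]
(B,Q,X): not NE [P1→A gives 8>6; P2→S gives 9>6; P3→Y gives 8>5]
(B,Q,Y): not NE [P1→C gives 9>0; P2→S gives 9>1]
(B,Q,Z): not NE [P1→A gives 9>3; P2→R gives 9>4; P3→Y gives 8>7]
(B,R,X): not NE [P1→D gives 9>0]
(B,R,Y): not NE [P1→A gives 9>8; P2→S gives 9>1]
(B,R,Z): not NE [P1→C gives 10>0; P3→Y gives 7>0]
(B,S,X): NE
(B,S,Y): not NE [P1→C gives 9>6; P3→X gives 6>4]
(B,S,Z): not NE [P1→A gives 9>7; P2→R gives 9>8; P3→X gives 6>1]
(C,P,X): not NE [P2→Q gives 6>4; P3→Z gives 5>1]
(C,P,Y): not NE [P1→A gives 8>1; P2→Q gives 6>0; P3→Z gives 5>3]
(C,P,Z): not NE [P1→B gives 8>6; P2→R gives 7>5]
(C,Q,X): not NE [P1→A gives 8>2; P3→Z gives 8>7]
(C,Q,Y): not NE [P3→Z gives 8>5]
(C,Q,Z): not NE [P1→A gives 9>6; P2→R gives 7>4]
(C,R,X): not NE [P1→D gives 9>1; P2→Q gives 6>2; P3→Z gives 8>0]
(C,R,Y): not NE [P1→A gives 9>0; P2→Q gives 6>4; P3→Z gives 8>7]
(C,R,Z): NE
(C,S,X): not NE [P1→B gives 9>7; P2→Q gives 6>3]
(C,S,Y): not NE [P2→Q gives 6>4]
(C,S,Z): not NE [P1→A gives 9>5; P2→R gives 7>0]
(D,P,X): not NE [P1→C gives 9>2; P2→S gives 7>5; P3→Y gives 9>2]
(D,P,Y): not NE [P1→A gives 8>0; P2→R gives 4>3]
(D,P,Z): not NE [P1→B gives 8>4; P2→Q gives 7>2; P3→Y gives 9>8]
(D,Q,X): not NE [P1→A gives 8>7; P2→S gives 7>0]
(D,Q,Y): not NE [P1→C gives 9>5; P2→R gives 4>3; P3→X gives 9>5]
(D,Q,Z): not NE [P1→A gives 9>2; P3→X gives 9>7]
(D,R,X): not NE [P2→S gives 7>6; P3→Y gives 8>7]
(D,R,Y): not NE [P1→A gives 9>0]
(D,R,Z): not NE [P1→C gives 10>2; P2→Q gives 7>2; P3→Y gives 8>5]
(D,S,X): not NE [P1→B gives 9>6; P3→Z gives 9>2]
(D,S,Y): not NE [P1→C gives 9>5; P2→R gives 4>0; P3→Z gives 9>6]
(D,S,Z): not NE [P1→A gives 9>8; P2→Q gives 7>5]

Nash profiles: (B,S,X), (C,R,Z)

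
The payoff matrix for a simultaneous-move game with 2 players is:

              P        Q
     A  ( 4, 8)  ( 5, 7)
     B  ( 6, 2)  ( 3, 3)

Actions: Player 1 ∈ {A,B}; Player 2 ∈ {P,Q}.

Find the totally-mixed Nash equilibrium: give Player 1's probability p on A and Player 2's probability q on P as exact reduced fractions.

P1 indiff ⇒ q·4+(1-q)·5 = q·6+(1-q)·3 ⇒ q(-2) = (1-q)(-2) ⇒ q = 1/2
P2 indiff ⇒ p·8+(1-p)·2 = p·7+(1-p)·3 ⇒ p(1) = (1-p)(1) ⇒ p = 1/2

P1 mixes 1/2 on A; P2 mixes 1/2 on P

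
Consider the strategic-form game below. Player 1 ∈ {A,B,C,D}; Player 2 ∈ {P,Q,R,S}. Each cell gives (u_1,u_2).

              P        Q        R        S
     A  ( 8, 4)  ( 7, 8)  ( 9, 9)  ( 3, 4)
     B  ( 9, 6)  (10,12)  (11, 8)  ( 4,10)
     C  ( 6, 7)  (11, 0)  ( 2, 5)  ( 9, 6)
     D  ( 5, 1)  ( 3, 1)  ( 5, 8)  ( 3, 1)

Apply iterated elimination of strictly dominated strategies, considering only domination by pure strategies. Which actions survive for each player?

IESDS → P1:{B,C} P2:{P,Q,S}

P1 drop A (B beats it: P:9>8 Q:10>7 R:11>9 S:4>3)
P1 drop D (B beats it: P:9>5 Q:10>3 R:11>5 S:4>3)
P2 drop R (S beats it: B:10>8 C:6>5)
P1→{B,C} P2→{P,Q,S}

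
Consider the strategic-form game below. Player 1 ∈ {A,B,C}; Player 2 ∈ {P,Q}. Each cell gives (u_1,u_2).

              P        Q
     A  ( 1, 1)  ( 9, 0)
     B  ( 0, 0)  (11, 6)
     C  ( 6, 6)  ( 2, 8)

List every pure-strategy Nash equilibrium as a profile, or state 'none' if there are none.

(A,P): not NE [P1→C gives 6>1]
(A,Q): not NE [P1→B gives 11>9; P2→P gives 1>0]
(B,P): not NE [P1→C gives 6>0; P2→Q gives 6>0]
(B,Q): NE
(C,P): not NE [P2→Q gives 8>6]
(C,Q): not NE [P1→B gives 11>2]

PSNE = {(B,Q)}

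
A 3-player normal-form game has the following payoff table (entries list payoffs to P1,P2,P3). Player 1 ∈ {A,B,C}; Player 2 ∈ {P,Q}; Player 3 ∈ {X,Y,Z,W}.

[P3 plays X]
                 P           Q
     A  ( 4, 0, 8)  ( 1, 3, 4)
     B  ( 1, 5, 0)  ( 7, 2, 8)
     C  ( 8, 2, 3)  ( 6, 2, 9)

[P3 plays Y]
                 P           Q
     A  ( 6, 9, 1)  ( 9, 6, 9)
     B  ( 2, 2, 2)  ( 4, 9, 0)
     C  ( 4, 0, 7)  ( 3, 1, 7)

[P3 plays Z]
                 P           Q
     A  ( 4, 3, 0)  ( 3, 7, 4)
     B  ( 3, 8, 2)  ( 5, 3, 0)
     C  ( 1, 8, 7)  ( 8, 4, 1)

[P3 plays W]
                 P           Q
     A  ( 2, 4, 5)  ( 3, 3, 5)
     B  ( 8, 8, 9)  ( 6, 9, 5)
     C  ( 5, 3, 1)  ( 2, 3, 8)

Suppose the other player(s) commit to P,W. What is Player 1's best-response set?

u_1(A vs P,W) = 2
u_1(B vs P,W) = 8
u_1(C vs P,W) = 5
max payoff 8 at {B}

argmax u_1 = {B}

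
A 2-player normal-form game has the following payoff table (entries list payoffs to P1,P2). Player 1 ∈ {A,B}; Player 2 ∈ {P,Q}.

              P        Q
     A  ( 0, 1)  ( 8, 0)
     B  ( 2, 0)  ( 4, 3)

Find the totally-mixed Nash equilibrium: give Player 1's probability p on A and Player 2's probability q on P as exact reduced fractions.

p=3/4, q=2/3

P1 indiff ⇒ q·0+(1-q)·8 = q·2+(1-q)·4 ⇒ q(-2) = (1-q)(-4) ⇒ q = 2/3
P2 indiff ⇒ p·1+(1-p)·0 = p·0+(1-p)·3 ⇒ p(1) = (1-p)(3) ⇒ p = 3/4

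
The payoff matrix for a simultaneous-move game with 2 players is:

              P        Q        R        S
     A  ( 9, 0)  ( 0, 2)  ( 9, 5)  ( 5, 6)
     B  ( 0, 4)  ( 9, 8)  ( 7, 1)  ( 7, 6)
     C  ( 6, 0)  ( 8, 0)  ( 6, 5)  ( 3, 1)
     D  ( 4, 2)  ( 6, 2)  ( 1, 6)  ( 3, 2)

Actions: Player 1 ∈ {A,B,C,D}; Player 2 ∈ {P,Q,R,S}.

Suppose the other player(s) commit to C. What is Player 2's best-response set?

P2 best: {R}

u_2(P vs C) = 0
u_2(Q vs C) = 0
u_2(R vs C) = 5
u_2(S vs C) = 1
max payoff 5 at {R}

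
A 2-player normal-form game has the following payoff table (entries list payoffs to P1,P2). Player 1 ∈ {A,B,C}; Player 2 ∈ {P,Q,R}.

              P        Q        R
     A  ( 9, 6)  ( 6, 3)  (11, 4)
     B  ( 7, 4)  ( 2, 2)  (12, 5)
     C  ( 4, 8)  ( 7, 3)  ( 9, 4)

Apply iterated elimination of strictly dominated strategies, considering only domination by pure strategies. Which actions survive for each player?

P2 drop Q (P beats it: A:6>3 B:4>2 C:8>3)
P1 drop C (A beats it: P:9>4 R:11>9)
P1→{A,B} P2→{P,R}

IESDS → P1:{A,B} P2:{P,R}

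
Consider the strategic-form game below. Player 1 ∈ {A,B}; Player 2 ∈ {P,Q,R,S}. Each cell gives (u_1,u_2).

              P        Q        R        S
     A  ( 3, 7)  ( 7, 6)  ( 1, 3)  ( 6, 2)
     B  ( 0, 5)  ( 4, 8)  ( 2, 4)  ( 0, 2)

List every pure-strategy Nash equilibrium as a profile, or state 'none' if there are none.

(A,P): NE
(A,Q): not NE [P2→P gives 7>6]
(A,R): not NE [P1→B gives 2>1; P2→P gives 7>3]
(A,S): not NE [P2→P gives 7>2]
(B,P): not NE [P1→A gives 3>0; P2→Q gives 8>5]
(B,Q): not NE [P1→A gives 7>4]
(B,R): not NE [P2→Q gives 8>4]
(B,S): not NE [P1→A gives 6>0; P2→Q gives 8>2]

Nash profiles: (A,P)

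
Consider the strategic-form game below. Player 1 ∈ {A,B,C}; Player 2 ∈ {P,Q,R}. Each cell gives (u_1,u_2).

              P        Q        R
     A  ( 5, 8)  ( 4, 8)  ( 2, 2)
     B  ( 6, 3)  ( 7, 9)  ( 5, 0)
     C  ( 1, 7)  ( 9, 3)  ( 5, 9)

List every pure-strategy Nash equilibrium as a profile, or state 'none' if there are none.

(A,P): not NE [P1→B gives 6>5]
(A,Q): not NE [P1→C gives 9>4]
(A,R): not NE [P1→C gives 5>2; P2→Q gives 8>2]
(B,P): not NE [P2→Q gives 9>3]
(B,Q): not NE [P1→C gives 9>7]
(B,R): not NE [P2→Q gives 9>0]
(C,P): not NE [P1→B gives 6>1; P2→R gives 9>7]
(C,Q): not NE [P2→R gives 9>3]
(C,R): NE

PSNE = {(C,R)}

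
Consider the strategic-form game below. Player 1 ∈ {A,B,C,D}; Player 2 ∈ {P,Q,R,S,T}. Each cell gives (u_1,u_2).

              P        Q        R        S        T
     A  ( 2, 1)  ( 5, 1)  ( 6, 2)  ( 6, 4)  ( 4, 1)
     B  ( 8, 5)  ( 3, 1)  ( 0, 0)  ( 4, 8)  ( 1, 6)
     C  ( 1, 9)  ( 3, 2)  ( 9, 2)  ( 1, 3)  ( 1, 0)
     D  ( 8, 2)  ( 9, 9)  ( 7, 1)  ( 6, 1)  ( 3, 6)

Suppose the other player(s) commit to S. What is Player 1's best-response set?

P1 best: {A,D}

u_1(A vs S) = 6
u_1(B vs S) = 4
u_1(C vs S) = 1
u_1(D vs S) = 6
max payoff 6 at {A,D}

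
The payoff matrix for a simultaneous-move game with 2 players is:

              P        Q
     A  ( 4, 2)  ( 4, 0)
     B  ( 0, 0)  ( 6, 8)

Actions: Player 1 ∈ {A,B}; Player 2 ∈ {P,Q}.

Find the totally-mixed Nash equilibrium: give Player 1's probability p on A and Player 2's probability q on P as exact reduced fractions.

P1 indiff ⇒ q·4+(1-q)·4 = q·0+(1-q)·6 ⇒ q(4) = (1-q)(2) ⇒ q = 1/3
P2 indiff ⇒ p·2+(1-p)·0 = p·0+(1-p)·8 ⇒ p(2) = (1-p)(8) ⇒ p = 4/5

P1 mixes 4/5 on A; P2 mixes 1/3 on P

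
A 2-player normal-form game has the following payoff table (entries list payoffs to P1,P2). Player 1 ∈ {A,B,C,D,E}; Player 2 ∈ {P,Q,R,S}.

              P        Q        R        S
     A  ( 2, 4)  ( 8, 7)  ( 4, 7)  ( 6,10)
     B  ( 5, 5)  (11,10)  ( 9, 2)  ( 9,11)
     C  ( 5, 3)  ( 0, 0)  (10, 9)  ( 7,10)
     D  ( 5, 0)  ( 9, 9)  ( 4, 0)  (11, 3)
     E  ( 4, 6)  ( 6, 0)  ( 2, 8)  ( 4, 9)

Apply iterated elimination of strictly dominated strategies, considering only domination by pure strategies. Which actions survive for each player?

Survivors P1:{B,D} P2:{Q,S}

P1 drop A (B beats it: P:5>2 Q:11>8 R:9>4 S:9>6)
P1 drop E (B beats it: P:5>4 Q:11>6 R:9>2 S:9>4)
P2 drop P (S beats it: B:11>5 C:10>3 D:3>0)
P2 drop R (S beats it: B:11>2 C:10>9 D:3>0)
P1 drop C (B beats it: Q:11>0 S:9>7)
P1→{B,D} P2→{Q,S}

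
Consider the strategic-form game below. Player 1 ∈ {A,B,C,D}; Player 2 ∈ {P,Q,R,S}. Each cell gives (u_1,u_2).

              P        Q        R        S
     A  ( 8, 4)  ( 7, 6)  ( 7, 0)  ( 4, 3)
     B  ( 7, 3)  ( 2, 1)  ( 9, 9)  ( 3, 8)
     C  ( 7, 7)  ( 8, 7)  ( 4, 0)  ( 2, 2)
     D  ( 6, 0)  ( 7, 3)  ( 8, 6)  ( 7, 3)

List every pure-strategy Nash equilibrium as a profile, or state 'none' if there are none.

Nash profiles: (B,R), (C,Q)

(A,P): not NE [P2→Q gives 6>4]
(A,Q): not NE [P1→C gives 8>7]
(A,R): not NE [P1→B gives 9>7; P2→Q gives 6>0]
(A,S): not NE [P1→D gives 7>4; P2→Q gives 6>3]
(B,P): not NE [P1→A gives 8>7; P2→R gives 9>3]
(B,Q): not NE [P1→C gives 8>2; P2→R gives 9>1]
(B,R): NE
(B,S): not NE [P1→D gives 7>3; P2→R gives 9>8]
(C,P): not NE [P1→A gives 8>7]
(C,Q): NE
(C,R): not NE [P1→B gives 9>4; P2→Q gives 7>0]
(C,S): not NE [P1→D gives 7>2; P2→Q gives 7>2]
(D,P): not NE [P1→A gives 8>6; P2→R gives 6>0]
(D,Q): not NE [P1→C gives 8>7; P2→R gives 6>3]
(D,R): not NE [P1→B gives 9>8]
(D,S): not NE [P2→R gives 6>3]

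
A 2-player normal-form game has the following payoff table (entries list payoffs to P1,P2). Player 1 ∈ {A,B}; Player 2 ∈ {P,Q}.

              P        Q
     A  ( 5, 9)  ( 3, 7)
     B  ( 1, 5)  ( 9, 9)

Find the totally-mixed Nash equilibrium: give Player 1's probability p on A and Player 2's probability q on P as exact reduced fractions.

P1 indiff ⇒ q·5+(1-q)·3 = q·1+(1-q)·9 ⇒ q(4) = (1-q)(6) ⇒ q = 3/5
P2 indiff ⇒ p·9+(1-p)·5 = p·7+(1-p)·9 ⇒ p(2) = (1-p)(4) ⇒ p = 2/3

P1 mixes 2/3 on A; P2 mixes 3/5 on P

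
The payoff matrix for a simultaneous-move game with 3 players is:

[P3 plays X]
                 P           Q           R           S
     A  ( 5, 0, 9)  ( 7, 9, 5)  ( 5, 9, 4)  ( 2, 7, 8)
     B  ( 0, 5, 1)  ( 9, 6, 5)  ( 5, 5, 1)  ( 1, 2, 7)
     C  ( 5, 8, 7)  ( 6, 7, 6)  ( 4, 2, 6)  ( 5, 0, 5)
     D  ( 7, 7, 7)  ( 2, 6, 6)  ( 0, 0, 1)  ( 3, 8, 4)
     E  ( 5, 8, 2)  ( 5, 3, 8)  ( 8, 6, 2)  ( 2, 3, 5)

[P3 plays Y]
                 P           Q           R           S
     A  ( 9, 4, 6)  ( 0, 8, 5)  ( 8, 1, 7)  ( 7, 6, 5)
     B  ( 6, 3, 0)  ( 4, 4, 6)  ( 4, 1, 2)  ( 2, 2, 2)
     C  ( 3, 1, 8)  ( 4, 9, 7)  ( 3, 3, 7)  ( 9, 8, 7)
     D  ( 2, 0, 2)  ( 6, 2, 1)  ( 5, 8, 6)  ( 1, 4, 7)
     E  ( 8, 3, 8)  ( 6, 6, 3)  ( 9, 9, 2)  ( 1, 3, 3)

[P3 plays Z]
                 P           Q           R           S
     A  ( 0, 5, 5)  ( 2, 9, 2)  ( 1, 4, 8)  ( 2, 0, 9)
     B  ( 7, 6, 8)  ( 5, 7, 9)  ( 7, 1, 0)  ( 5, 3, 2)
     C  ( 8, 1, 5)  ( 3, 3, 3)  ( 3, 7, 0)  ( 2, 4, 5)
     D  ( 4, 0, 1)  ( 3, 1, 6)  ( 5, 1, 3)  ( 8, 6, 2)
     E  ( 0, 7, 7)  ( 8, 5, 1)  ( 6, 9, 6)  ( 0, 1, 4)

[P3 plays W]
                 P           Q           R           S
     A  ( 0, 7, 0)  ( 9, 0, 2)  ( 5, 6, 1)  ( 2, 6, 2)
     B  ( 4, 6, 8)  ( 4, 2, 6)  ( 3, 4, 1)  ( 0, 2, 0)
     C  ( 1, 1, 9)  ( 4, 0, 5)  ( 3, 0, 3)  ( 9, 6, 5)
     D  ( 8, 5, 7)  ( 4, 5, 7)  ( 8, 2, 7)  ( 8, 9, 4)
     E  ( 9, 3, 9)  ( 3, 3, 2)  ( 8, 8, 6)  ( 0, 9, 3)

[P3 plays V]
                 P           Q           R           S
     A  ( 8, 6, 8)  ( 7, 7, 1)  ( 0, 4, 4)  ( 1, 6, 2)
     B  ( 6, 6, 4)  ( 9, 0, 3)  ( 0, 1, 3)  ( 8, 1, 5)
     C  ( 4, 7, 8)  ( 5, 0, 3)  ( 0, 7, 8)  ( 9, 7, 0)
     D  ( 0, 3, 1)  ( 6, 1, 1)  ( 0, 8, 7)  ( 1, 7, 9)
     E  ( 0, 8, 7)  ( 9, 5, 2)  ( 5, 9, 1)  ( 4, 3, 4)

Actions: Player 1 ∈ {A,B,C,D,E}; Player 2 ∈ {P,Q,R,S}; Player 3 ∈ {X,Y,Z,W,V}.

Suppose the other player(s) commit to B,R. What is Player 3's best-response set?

u_3(X vs B,R) = 1
u_3(Y vs B,R) = 2
u_3(Z vs B,R) = 0
u_3(W vs B,R) = 1
u_3(V vs B,R) = 3
max payoff 3 at {V}

argmax u_3 = {V}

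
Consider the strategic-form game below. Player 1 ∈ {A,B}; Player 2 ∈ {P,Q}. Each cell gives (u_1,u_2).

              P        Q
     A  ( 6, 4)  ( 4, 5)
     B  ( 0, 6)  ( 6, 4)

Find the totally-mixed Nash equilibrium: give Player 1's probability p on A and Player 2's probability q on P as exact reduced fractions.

P1 indiff ⇒ q·6+(1-q)·4 = q·0+(1-q)·6 ⇒ q(6) = (1-q)(2) ⇒ q = 1/4
P2 indiff ⇒ p·4+(1-p)·6 = p·5+(1-p)·4 ⇒ p(-1) = (1-p)(-2) ⇒ p = 2/3

(p,q) = (2/3, 1/4)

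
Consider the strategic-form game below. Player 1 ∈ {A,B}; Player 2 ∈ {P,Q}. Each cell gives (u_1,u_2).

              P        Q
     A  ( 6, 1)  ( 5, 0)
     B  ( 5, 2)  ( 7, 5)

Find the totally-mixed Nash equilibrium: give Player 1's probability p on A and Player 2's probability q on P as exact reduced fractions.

P1 indiff ⇒ q·6+(1-q)·5 = q·5+(1-q)·7 ⇒ q(1) = (1-q)(2) ⇒ q = 2/3
P2 indiff ⇒ p·1+(1-p)·2 = p·0+(1-p)·5 ⇒ p(1) = (1-p)(3) ⇒ p = 3/4

(p,q) = (3/4, 2/3)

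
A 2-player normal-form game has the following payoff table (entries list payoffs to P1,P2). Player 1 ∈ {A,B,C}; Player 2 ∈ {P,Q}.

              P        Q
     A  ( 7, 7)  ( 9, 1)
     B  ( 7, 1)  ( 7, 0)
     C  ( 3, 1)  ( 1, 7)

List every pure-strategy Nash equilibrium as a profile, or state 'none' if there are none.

Nash profiles: (A,P), (B,P)

(A,P): NE
(A,Q): not NE [P2→P gives 7>1]
(B,P): NE
(B,Q): not NE [P1→A gives 9>7; P2→P gives 1>0]
(C,P): not NE [P1→B gives 7>3; P2→Q gives 7>1]
(C,Q): not NE [P1→A gives 9>1]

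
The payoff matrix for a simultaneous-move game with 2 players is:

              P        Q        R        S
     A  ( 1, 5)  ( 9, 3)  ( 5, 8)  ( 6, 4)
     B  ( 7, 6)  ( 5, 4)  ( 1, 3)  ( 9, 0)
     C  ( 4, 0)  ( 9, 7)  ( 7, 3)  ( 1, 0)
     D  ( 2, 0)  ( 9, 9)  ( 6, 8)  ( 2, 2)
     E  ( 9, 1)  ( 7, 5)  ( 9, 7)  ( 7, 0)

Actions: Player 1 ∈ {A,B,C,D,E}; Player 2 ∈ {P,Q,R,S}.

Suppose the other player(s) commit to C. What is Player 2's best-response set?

u_2(P vs C) = 0
u_2(Q vs C) = 7
u_2(R vs C) = 3
u_2(S vs C) = 0
max payoff 7 at {Q}

P2 best: {Q}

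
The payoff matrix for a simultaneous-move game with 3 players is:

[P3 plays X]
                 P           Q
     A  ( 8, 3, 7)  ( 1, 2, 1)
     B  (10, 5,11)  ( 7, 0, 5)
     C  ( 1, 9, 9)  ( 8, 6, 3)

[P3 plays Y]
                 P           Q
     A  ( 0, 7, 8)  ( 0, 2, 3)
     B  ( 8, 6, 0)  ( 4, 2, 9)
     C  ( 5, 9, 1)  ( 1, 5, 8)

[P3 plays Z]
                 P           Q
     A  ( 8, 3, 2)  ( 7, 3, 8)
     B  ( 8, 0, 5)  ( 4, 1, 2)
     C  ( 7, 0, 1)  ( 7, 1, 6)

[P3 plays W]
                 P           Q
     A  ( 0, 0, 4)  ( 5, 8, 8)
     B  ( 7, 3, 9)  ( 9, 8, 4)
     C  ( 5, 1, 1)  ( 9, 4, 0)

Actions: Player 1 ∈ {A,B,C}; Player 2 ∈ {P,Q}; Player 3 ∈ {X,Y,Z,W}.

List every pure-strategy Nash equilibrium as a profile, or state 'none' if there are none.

(A,P,X): not NE [P1→B gives 10>8; P3→Y gives 8>7]
(A,P,Y): not NE [P1→B gives 8>0]
(A,P,Z): not NE [P3→Y gives 8>2]
(A,P,W): not NE [P1→B gives 7>0; P2→Q gives 8>0; P3→Y gives 8>4]
(A,Q,X): not NE [P1→C gives 8>1; P2→P gives 3>2; P3→W gives 8>1]
(A,Q,Y): not NE [P1→B gives 4>0; P2→P gives 7>2; P3→W gives 8>3]
(A,Q,Z): NE
(A,Q,W): not NE [P1→C gives 9>5]
(B,P,X): NE
(B,P,Y): not NE [P3→X gives 11>0]
(B,P,Z): not NE [P2→Q gives 1>0; P3→X gives 11>5]
(B,P,W): not NE [P2→Q gives 8>3; P3→X gives 11>9]
(B,Q,X): not NE [P1→C gives 8>7; P2→P gives 5>0; P3→Y gives 9>5]
(B,Q,Y): not NE [P2→P gives 6>2]
(B,Q,Z): not NE [P1→C gives 7>4; P3→Y gives 9>2]
(B,Q,W): not NE [P3→Y gives 9>4]
(C,P,X): not NE [P1→B gives 10>1]
(C,P,Y): not NE [P1→B gives 8>5; P3→X gives 9>1]
(C,P,Z): not NE [P1→B gives 8>7; P2→Q gives 1>0; P3→X gives 9>1]
(C,P,W): not NE [P1→B gives 7>5; P2→Q gives 4>1; P3→X gives 9>1]
(C,Q,X): not NE [P2→P gives 9>6; P3→Y gives 8>3]
(C,Q,Y): not NE [P1→B gives 4>1; P2→P gives 9>5]
(C,Q,Z): not NE [P3→Y gives 8>6]
(C,Q,W): not NE [P3→Y gives 8>0]

PSNE = {(A,Q,Z), (B,P,X)}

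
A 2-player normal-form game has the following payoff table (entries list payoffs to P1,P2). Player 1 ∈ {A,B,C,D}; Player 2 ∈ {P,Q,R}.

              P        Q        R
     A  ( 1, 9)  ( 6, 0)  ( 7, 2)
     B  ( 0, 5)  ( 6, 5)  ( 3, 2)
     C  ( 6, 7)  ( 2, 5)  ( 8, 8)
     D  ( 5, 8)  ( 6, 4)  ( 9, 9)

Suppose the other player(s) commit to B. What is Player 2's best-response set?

u_2(P vs B) = 5
u_2(Q vs B) = 5
u_2(R vs B) = 2
max payoff 5 at {P,Q}

BR_2 = {P,Q}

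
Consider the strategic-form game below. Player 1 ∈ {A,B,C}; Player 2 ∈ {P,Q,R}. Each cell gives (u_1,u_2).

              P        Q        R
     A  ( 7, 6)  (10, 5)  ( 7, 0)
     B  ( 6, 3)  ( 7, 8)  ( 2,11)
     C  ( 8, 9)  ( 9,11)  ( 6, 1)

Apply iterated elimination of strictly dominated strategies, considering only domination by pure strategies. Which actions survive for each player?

Survivors P1:{A,C} P2:{P,Q}

P1 drop B (A beats it: P:7>6 Q:10>7 R:7>2)
P2 drop R (P beats it: A:6>0 C:9>1)
P1→{A,C} P2→{P,Q}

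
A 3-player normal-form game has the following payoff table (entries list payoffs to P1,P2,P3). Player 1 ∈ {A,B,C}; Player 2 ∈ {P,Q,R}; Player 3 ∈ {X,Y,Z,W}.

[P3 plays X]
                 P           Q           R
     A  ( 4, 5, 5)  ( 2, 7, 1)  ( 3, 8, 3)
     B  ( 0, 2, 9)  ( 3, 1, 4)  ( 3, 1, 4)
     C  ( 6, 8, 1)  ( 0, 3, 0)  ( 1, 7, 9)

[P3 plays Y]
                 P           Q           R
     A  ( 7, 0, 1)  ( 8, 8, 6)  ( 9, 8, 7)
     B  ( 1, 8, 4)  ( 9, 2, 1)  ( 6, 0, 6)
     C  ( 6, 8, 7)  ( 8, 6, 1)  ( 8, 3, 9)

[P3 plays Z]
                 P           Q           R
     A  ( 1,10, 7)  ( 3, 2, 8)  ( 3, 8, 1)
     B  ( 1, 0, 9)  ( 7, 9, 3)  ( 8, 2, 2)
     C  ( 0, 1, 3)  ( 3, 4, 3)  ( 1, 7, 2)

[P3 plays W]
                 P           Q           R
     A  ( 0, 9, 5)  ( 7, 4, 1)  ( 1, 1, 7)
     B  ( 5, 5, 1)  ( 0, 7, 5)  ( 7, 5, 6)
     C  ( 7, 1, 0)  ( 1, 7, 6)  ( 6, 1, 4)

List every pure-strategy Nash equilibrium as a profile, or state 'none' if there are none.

PSNE = {(A,P,Z), (A,R,Y)}

(A,P,X): not NE [P1→C gives 6>4; P2→R gives 8>5; P3→Z gives 7>5]
(A,P,Y): not NE [P2→R gives 8>0; P3→Z gives 7>1]
(A,P,Z): NE
(A,P,W): not NE [P1→C gives 7>0; P3→Z gives 7>5]
(A,Q,X): not NE [P1→B gives 3>2; P2→R gives 8>7; P3→Z gives 8>1]
(A,Q,Y): not NE [P1→B gives 9>8; P3→Z gives 8>6]
(A,Q,Z): not NE [P1→B gives 7>3; P2→P gives 10>2]
(A,Q,W): not NE [P2→P gives 9>4; P3→Z gives 8>1]
(A,R,X): not NE [P3→W gives 7>3]
(A,R,Y): NE
(A,R,Z): not NE [P1→B gives 8>3; P2→P gives 10>8; P3→W gives 7>1]
(A,R,W): not NE [P1→B gives 7>1; P2→P gives 9>1]
(B,P,X): not NE [P1→C gives 6>0]
(B,P,Y): not NE [P1→A gives 7>1; P3→Z gives 9>4]
(B,P,Z): not NE [P2→Q gives 9>0]
(B,P,W): not NE [P1→C gives 7>5; P2→Q gives 7>5; P3→Z gives 9>1]
(B,Q,X): not NE [P2→P gives 2>1; P3→W gives 5>4]
(B,Q,Y): not NE [P2→P gives 8>2; P3→W gives 5>1]
(B,Q,Z): not NE [P3→W gives 5>3]
(B,Q,W): not NE [P1→A gives 7>0]
(B,R,X): not NE [P2→P gives 2>1; P3→W gives 6>4]
(B,R,Y): not NE [P1→A gives 9>6; P2→P gives 8>0]
(B,R,Z): not NE [P2→Q gives 9>2; P3→W gives 6>2]
(B,R,W): not NE [P2→Q gives 7>5]
(C,P,X): not NE [P3→Y gives 7>1]
(C,P,Y): not NE [P1→A gives 7>6]
(C,P,Z): not NE [P1→B gives 1>0; P2→R gives 7>1; P3→Y gives 7>3]
(C,P,W): not NE [P2→Q gives 7>1; P3→Y gives 7>0]
(C,Q,X): not NE [P1→B gives 3>0; P2→P gives 8>3; P3→W gives 6>0]
(C,Q,Y): not NE [P1→B gives 9>8; P2→P gives 8>6; P3→W gives 6>1]
(C,Q,Z): not NE [P1→B gives 7>3; P2→R gives 7>4; P3→W gives 6>3]
(C,Q,W): not NE [P1→A gives 7>1]
(C,R,X): not NE [P1→B gives 3>1; P2→P gives 8>7]
(C,R,Y): not NE [P1→A gives 9>8; P2→P gives 8>3]
(C,R,Z): not NE [P1→B gives 8>1; P3→Y gives 9>2]
(C,R,W): not NE [P1→B gives 7>6; P2→Q gives 7>1; P3→Y gives 9>4]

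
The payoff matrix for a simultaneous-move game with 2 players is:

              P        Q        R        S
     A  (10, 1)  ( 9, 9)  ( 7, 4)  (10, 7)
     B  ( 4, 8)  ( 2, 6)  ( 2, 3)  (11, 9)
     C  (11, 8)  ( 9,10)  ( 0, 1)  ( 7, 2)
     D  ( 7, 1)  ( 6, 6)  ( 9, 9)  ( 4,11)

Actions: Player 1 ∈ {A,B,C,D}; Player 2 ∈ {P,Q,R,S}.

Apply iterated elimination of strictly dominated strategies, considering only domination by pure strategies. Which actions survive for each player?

Survivors P1:{A,B,C} P2:{P,Q,S}

P2 drop R (S beats it: A:7>4 B:9>3 C:2>1 D:11>9)
P1 drop D (A beats it: P:10>7 Q:9>6 S:10>4)
P1→{A,B,C} P2→{P,Q,S}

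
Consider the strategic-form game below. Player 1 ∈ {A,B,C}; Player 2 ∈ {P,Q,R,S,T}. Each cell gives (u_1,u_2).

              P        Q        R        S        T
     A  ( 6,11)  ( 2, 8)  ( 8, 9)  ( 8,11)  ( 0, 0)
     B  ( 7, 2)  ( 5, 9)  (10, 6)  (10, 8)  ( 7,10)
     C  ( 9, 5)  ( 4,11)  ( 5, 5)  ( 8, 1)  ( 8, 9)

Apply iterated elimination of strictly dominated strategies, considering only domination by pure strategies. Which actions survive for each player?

P1 drop A (B beats it: P:7>6 Q:5>2 R:10>8 S:10>8 T:7>0)
P2 drop P (Q beats it: B:9>2 C:11>5)
P2 drop R (Q beats it: B:9>6 C:11>5)
P2 drop S (Q beats it: B:9>8 C:11>1)
P1→{B,C} P2→{Q,T}

Survivors P1:{B,C} P2:{Q,T}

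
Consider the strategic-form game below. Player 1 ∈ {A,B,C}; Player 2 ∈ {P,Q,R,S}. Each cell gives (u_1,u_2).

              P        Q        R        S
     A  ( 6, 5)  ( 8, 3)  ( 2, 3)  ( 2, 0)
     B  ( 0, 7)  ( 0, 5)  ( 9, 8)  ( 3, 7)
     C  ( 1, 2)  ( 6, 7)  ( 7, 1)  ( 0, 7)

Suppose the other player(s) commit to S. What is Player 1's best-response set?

BR_1 = {B}

u_1(A vs S) = 2
u_1(B vs S) = 3
u_1(C vs S) = 0
max payoff 3 at {B}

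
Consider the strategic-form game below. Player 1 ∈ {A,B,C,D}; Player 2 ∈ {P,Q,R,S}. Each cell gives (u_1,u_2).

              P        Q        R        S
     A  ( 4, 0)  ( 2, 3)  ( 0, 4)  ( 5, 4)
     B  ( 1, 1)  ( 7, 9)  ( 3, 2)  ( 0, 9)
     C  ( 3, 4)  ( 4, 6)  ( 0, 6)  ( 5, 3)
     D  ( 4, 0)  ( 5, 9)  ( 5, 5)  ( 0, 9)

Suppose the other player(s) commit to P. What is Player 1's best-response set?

u_1(A vs P) = 4
u_1(B vs P) = 1
u_1(C vs P) = 3
u_1(D vs P) = 4
max payoff 4 at {A,D}

argmax u_1 = {A,D}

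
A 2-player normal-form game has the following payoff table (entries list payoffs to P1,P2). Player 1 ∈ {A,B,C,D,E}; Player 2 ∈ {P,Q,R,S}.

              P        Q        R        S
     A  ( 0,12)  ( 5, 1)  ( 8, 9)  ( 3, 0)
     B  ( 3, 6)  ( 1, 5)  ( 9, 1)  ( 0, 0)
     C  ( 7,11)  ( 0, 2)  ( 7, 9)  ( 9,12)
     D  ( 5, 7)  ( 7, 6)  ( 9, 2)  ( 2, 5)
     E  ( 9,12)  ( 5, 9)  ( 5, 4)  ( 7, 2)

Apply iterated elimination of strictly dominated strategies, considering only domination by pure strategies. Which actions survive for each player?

P2 drop Q (P beats it: A:12>1 B:6>5 C:11>2 D:7>6 E:12>9)
P2 drop R (P beats it: A:12>9 B:6>1 C:11>9 D:7>2 E:12>4)
P1 drop A (C beats it: P:7>0 S:9>3)
P1 drop B (C beats it: P:7>3 S:9>0)
P1 drop D (C beats it: P:7>5 S:9>2)
P1→{C,E} P2→{P,S}

Survivors P1:{C,E} P2:{P,S}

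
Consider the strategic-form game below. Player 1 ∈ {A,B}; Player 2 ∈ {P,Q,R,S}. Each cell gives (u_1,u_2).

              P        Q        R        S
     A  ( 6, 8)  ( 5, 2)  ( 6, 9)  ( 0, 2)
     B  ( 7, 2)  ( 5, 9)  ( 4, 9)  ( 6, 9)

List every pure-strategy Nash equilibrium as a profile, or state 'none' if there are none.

Nash profiles: (A,R), (B,Q), (B,S)

(A,P): not NE [P1→B gives 7>6; P2→R gives 9>8]
(A,Q): not NE [P2→R gives 9>2]
(A,R): NE
(A,S): not NE [P1→B gives 6>0; P2→R gives 9>2]
(B,P): not NE [P2→S gives 9>2]
(B,Q): NE
(B,R): not NE [P1→A gives 6>4]
(B,S): NE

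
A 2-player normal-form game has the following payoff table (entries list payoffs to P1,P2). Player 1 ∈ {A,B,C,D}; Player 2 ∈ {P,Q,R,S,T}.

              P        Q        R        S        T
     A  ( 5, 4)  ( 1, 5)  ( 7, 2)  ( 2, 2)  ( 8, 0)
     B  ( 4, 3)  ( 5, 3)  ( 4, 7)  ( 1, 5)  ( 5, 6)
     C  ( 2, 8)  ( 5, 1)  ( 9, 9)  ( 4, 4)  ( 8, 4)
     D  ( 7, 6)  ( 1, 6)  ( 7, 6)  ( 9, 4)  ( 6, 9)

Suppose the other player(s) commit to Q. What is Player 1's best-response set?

u_1(A vs Q) = 1
u_1(B vs Q) = 5
u_1(C vs Q) = 5
u_1(D vs Q) = 1
max payoff 5 at {B,C}

P1 best: {B,C}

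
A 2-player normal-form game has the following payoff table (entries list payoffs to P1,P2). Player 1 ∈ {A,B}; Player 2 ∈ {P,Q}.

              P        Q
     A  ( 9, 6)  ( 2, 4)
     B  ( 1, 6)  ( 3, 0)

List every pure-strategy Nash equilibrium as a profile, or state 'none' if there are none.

(A,P): NE
(A,Q): not NE [P1→B gives 3>2; P2→P gives 6>4]
(B,P): not NE [P1→A gives 9>1]
(B,Q): not NE [P2→P gives 6>0]

NE set: (A,P)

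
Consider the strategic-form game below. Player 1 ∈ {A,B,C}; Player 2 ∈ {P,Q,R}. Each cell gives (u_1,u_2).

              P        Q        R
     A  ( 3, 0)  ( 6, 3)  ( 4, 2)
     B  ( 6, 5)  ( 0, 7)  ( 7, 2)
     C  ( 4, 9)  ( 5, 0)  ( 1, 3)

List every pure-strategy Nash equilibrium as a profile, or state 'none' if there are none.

NE set: (A,Q)

(A,P): not NE [P1→B gives 6>3; P2→Q gives 3>0]
(A,Q): NE
(A,R): not NE [P1→B gives 7>4; P2→Q gives 3>2]
(B,P): not NE [P2→Q gives 7>5]
(B,Q): not NE [P1→A gives 6>0]
(B,R): not NE [P2→Q gives 7>2]
(C,P): not NE [P1→B gives 6>4]
(C,Q): not NE [P1→A gives 6>5; P2→P gives 9>0]
(C,R): not NE [P1→B gives 7>1; P2→P gives 9>3]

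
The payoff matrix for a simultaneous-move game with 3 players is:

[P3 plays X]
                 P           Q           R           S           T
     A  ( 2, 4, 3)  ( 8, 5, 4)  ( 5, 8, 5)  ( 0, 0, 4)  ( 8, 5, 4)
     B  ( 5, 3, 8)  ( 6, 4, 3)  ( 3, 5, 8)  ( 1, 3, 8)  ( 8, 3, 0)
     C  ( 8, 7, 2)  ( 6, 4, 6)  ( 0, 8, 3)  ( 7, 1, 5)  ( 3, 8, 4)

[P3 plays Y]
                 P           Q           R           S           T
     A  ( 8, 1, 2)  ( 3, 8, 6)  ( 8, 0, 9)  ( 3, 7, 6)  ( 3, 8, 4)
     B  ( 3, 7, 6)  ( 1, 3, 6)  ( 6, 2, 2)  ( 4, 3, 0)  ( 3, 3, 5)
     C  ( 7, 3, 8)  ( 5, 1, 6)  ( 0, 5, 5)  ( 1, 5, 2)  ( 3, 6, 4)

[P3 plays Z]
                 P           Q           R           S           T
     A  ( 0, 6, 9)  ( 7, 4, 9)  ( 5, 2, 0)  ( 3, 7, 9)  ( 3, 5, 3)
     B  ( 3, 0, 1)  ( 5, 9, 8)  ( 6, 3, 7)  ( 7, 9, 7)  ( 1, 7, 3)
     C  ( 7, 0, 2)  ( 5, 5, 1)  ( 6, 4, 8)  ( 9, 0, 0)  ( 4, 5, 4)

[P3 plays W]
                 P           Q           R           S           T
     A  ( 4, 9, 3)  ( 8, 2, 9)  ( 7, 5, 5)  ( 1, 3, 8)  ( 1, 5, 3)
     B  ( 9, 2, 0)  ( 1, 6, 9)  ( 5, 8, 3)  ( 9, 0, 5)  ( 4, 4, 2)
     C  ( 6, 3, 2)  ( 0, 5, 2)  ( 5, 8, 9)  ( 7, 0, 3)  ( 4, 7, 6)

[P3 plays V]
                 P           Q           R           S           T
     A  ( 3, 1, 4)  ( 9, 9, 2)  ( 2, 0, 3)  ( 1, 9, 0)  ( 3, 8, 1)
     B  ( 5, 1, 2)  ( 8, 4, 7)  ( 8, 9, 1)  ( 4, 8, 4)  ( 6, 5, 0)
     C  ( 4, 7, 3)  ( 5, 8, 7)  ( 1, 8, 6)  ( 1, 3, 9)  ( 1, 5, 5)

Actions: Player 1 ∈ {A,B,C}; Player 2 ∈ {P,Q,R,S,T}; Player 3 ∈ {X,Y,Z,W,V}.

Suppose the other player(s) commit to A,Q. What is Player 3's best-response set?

u_3(X vs A,Q) = 4
u_3(Y vs A,Q) = 6
u_3(Z vs A,Q) = 9
u_3(W vs A,Q) = 9
u_3(V vs A,Q) = 2
max payoff 9 at {Z,W}

P3 best: {Z,W}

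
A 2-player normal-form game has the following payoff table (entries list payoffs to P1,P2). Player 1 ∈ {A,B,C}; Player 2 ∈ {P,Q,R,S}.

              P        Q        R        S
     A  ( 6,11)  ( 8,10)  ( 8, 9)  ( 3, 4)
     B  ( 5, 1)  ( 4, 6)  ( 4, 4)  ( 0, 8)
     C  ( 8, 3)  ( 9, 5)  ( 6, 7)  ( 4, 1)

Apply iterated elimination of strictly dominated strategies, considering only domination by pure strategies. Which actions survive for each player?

P1 drop B (A beats it: P:6>5 Q:8>4 R:8>4 S:3>0)
P2 drop S (P beats it: A:11>4 C:3>1)
P1→{A,C} P2→{P,Q,R}

IESDS → P1:{A,C} P2:{P,Q,R}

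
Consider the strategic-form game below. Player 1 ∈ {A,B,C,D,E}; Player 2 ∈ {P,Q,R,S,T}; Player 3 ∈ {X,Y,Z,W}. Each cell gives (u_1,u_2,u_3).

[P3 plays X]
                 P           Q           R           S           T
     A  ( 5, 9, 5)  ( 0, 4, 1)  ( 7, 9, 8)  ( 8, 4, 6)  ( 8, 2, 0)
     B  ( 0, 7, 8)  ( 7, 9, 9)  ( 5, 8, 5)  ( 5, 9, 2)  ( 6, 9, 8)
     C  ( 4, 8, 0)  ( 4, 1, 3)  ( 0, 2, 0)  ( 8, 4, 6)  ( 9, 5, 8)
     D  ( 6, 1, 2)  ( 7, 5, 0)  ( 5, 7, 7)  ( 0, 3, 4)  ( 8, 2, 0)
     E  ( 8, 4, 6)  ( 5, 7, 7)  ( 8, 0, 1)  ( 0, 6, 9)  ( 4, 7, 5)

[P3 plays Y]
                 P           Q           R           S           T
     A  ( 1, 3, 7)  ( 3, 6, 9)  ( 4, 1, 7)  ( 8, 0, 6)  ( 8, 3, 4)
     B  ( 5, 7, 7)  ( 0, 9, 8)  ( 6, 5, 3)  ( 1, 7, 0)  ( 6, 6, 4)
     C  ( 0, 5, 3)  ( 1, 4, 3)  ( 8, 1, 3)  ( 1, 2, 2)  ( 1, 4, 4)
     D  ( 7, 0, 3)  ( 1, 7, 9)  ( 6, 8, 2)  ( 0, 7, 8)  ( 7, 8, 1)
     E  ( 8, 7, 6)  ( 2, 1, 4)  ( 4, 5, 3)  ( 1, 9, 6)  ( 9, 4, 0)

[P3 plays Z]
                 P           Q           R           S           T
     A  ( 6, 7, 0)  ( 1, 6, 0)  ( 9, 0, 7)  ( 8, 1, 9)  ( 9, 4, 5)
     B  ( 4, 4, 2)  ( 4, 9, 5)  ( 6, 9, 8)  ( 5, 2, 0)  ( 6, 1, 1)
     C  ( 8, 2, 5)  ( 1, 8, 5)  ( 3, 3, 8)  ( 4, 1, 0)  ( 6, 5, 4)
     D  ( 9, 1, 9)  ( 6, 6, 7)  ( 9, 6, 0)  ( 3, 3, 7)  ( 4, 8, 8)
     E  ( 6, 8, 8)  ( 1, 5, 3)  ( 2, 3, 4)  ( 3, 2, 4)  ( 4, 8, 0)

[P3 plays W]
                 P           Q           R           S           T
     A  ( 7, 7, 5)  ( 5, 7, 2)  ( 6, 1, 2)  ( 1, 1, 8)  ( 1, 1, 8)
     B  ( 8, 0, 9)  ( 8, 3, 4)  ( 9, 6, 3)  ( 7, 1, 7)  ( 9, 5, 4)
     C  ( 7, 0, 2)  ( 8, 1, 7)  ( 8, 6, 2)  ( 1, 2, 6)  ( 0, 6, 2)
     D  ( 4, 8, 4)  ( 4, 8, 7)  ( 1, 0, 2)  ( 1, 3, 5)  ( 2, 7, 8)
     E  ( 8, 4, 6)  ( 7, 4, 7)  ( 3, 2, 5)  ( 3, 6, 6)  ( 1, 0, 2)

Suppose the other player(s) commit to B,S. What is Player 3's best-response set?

u_3(X vs B,S) = 2
u_3(Y vs B,S) = 0
u_3(Z vs B,S) = 0
u_3(W vs B,S) = 7
max payoff 7 at {W}

BR_3 = {W}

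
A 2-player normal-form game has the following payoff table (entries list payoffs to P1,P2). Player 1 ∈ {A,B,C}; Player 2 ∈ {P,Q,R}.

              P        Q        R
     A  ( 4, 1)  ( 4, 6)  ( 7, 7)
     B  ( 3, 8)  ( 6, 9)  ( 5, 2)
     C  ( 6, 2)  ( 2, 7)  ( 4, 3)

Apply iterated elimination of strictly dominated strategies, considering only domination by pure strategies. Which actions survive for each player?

Remaining: P1:{A,B} P2:{Q,R}

P2 drop P (Q beats it: A:6>1 B:9>8 C:7>2)
P1 drop C (A beats it: Q:4>2 R:7>4)
P1→{A,B} P2→{Q,R}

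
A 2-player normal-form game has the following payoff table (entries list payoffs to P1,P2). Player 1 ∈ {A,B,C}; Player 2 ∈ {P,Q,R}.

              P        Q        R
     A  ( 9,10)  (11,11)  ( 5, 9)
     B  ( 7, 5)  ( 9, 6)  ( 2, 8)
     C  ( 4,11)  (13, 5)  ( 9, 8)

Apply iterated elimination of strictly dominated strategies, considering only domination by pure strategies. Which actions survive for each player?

P1 drop B (A beats it: P:9>7 Q:11>9 R:5>2)
P2 drop R (P beats it: A:10>9 C:11>8)
P1→{A,C} P2→{P,Q}

IESDS → P1:{A,C} P2:{P,Q}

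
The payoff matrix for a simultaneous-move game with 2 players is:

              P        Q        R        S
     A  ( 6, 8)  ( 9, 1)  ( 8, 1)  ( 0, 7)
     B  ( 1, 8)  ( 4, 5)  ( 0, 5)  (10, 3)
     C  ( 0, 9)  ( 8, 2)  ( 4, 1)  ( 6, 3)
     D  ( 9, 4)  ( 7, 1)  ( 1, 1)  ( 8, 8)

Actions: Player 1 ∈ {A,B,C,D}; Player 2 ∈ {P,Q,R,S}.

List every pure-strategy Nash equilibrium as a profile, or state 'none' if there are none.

(A,P): not NE [P1→D gives 9>6]
(A,Q): not NE [P2→P gives 8>1]
(A,R): not NE [P2→P gives 8>1]
(A,S): not NE [P1→B gives 10>0; P2→P gives 8>7]
(B,P): not NE [P1→D gives 9>1]
(B,Q): not NE [P1→A gives 9>4; P2→P gives 8>5]
(B,R): not NE [P1→A gives 8>0; P2→P gives 8>5]
(B,S): not NE [P2→P gives 8>3]
(C,P): not NE [P1→D gives 9>0]
(C,Q): not NE [P1→A gives 9>8; P2→P gives 9>2]
(C,R): not NE [P1→A gives 8>4; P2→P gives 9>1]
(C,S): not NE [P1→B gives 10>6; P2→P gives 9>3]
(D,P): not NE [P2→S gives 8>4]
(D,Q): not NE [P1→A gives 9>7; P2→S gives 8>1]
(D,R): not NE [P1→A gives 8>1; P2→S gives 8>1]
(D,S): not NE [P1→B gives 10>8]

Equilibria: none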